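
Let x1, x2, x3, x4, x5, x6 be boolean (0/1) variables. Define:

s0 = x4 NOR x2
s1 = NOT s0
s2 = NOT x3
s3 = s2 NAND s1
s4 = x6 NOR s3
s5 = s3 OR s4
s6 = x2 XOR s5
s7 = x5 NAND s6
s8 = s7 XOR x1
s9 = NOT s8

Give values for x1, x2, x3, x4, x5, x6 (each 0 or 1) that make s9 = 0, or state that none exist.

Check with x1=0 x2=0 x3=1 x4=0 x5=0 x6=1:
s0 = x4 NOR x2 = 0 NOR 0 = 1
s1 = NOT s0 = NOT 1 = 0
s2 = NOT x3 = NOT 1 = 0
s3 = s2 NAND s1 = 0 NAND 0 = 1
s4 = x6 NOR s3 = 1 NOR 1 = 0
s5 = s3 OR s4 = 1 OR 0 = 1
s6 = x2 XOR s5 = 0 XOR 1 = 1
s7 = x5 NAND s6 = 0 NAND 1 = 1
s8 = s7 XOR x1 = 1 XOR 0 = 1
s9 = NOT s8 = NOT 1 = 0
So s9 = 0 as required.

x1=0 x2=0 x3=1 x4=0 x5=0 x6=1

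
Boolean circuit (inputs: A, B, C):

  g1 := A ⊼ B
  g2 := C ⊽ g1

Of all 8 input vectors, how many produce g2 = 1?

g2 = C ⊽ g1 must be 1, so both C = 0 and g1 = 0.
g1 = A ⊼ B must be 0, so both A = 1 and B = 1.
Enumerating the 8 input combinations, 1 give g2 = 1 and 7 give g2 = 0.

1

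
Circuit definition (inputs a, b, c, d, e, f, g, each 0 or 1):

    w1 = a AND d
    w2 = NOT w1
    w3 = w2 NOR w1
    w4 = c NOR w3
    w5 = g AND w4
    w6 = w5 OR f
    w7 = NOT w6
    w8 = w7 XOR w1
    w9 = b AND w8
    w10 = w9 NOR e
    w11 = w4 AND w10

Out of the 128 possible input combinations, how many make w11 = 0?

w11 = w4 AND w10 must be 0, so at least one of w4, w10 is 0.
Enumerating the 128 input combinations, 102 give w11 = 0 and 26 give w11 = 1.

102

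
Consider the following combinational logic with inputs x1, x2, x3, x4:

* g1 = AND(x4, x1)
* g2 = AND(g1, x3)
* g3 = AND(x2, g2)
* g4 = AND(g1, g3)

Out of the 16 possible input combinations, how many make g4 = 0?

g4 = AND(g1, g3) must be 0, so at least one of g1, g3 is 0.
Enumerating the 16 input combinations, 15 give g4 = 0 and 1 give g4 = 1.

15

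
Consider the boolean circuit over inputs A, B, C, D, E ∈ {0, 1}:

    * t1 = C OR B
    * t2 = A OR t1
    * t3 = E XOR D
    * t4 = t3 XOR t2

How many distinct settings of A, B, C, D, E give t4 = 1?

16

t4 = t3 XOR t2 must be 1, so t3 and t2 differ.
Enumerating the 32 input combinations, 16 give t4 = 1 and 16 give t4 = 0.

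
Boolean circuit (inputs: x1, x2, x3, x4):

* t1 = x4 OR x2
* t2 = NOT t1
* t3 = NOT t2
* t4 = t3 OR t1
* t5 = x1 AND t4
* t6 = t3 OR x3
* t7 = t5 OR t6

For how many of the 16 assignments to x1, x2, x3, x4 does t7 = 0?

2

t7 = t5 OR t6 must be 0, so both t5 = 0 and t6 = 0.
Enumerating the 16 input combinations, 2 give t7 = 0 and 14 give t7 = 1.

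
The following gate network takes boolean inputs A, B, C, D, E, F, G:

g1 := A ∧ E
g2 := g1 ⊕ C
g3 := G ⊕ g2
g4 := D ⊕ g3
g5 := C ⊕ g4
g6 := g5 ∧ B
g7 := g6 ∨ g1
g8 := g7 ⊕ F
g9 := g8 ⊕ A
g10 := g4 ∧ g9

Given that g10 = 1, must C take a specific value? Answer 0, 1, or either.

either

Both values of C occur among assignments with g10 = 1:
  C=0: A=0, B=0, C=0, D=0, E=0, F=1, G=1
  C=1: A=0, B=0, C=1, D=0, E=0, F=1, G=0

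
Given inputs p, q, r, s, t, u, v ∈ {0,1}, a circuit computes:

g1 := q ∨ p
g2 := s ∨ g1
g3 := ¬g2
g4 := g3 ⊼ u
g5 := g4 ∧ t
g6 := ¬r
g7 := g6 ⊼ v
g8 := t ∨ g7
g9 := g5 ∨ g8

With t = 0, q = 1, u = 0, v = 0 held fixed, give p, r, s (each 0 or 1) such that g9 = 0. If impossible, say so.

no solution exists

With t = 0, q = 1, u = 0, v = 0 fixed, none of the 8 settings of p, r, s give g9 = 0.
For example, with p=0, r=1, s=1:
g1 = q ∨ p = 1 ∨ 0 = 1
g2 = s ∨ g1 = 1 ∨ 1 = 1
g3 = ¬g2 = ¬1 = 0
g4 = g3 ⊼ u = 0 ⊼ 0 = 1
g5 = g4 ∧ t = 1 ∧ 0 = 0
g6 = ¬r = ¬1 = 0
g7 = g6 ⊼ v = 0 ⊼ 0 = 1
g8 = t ∨ g7 = 0 ∨ 1 = 1
g9 = g5 ∨ g8 = 0 ∨ 1 = 1
giving g9 = 1 ≠ 0.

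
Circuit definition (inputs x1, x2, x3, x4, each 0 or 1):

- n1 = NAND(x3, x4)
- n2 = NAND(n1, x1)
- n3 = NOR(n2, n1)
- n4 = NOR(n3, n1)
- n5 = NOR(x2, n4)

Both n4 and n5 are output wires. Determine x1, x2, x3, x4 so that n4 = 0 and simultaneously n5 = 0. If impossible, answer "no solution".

x1=0, x2=1, x3=1, x4=0

Check with x1=0, x2=1, x3=1, x4=0:
n1 = NAND(x3, x4) = NAND(1, 0) = 1
n2 = NAND(n1, x1) = NAND(1, 0) = 1
n3 = NOR(n2, n1) = NOR(1, 1) = 0
n4 = NOR(n3, n1) = NOR(0, 1) = 0
n5 = NOR(x2, n4) = NOR(1, 0) = 0
So n4 = 0 and n5 = 0.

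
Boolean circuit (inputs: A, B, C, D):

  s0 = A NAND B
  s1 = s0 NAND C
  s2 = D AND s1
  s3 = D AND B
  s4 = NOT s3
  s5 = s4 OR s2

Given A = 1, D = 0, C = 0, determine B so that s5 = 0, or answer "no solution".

With A = 1, D = 0, C = 0 fixed, none of the 2 settings of B give s5 = 0.
For example, with B=1:
s0 = A NAND B = 1 NAND 1 = 0
s1 = s0 NAND C = 0 NAND 0 = 1
s2 = D AND s1 = 0 AND 1 = 0
s3 = D AND B = 0 AND 1 = 0
s4 = NOT s3 = NOT 0 = 1
s5 = s4 OR s2 = 1 OR 0 = 1
giving s5 = 1 ≠ 0.

no solution exists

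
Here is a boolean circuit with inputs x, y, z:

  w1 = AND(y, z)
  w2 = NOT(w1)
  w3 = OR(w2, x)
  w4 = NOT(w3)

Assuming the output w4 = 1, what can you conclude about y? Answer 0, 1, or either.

1

w4 = NOT(w3) must be 1, so w3 = 0.
Every assignment with w4 = 1 has y = 1; there are 1 such assignment(s).
  x=0, y=1, z=1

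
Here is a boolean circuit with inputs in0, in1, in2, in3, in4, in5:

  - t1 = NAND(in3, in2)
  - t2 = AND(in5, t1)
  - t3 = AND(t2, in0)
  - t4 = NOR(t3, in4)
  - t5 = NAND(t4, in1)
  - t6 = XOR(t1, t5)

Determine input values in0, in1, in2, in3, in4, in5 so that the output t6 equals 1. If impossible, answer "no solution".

in0=1 in1=0 in2=1 in3=1 in4=0 in5=0

t6 = XOR(t1, t5) must be 1, so t1 and t5 differ.
Check with in0=1 in1=0 in2=1 in3=1 in4=0 in5=0:
t1 = NAND(in3, in2) = NAND(1, 1) = 0
t2 = AND(in5, t1) = AND(0, 0) = 0
t3 = AND(t2, in0) = AND(0, 1) = 0
t4 = NOR(t3, in4) = NOR(0, 0) = 1
t5 = NAND(t4, in1) = NAND(1, 0) = 1
t6 = XOR(t1, t5) = XOR(0, 1) = 1
So t6 = 1 as required.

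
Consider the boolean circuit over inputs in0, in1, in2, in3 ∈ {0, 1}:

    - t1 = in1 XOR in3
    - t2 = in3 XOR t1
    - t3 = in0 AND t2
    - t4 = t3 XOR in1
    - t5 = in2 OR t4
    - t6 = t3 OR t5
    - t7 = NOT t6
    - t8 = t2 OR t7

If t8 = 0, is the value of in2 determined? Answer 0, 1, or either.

1

t8 = t2 OR t7 must be 0, so both t2 = 0 and t7 = 0.
t2 = in3 XOR t1 must be 0, so in3 and t1 are equal.
t7 = NOT t6 must be 0, so t6 = 1.
Every assignment with t8 = 0 has in2 = 1; there are 4 such assignment(s).
  in0=0, in1=0, in2=1, in3=0
  in0=0, in1=0, in2=1, in3=1
  in0=1, in1=0, in2=1, in3=0
  in0=1, in1=0, in2=1, in3=1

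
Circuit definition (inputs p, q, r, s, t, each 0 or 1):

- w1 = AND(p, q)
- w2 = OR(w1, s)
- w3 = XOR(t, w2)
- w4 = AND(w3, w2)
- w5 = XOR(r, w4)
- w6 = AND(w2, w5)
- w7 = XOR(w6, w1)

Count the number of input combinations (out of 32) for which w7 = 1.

10

w7 = XOR(w6, w1) must be 1, so w6 and w1 differ.
Enumerating the 32 input combinations, 10 give w7 = 1 and 22 give w7 = 0.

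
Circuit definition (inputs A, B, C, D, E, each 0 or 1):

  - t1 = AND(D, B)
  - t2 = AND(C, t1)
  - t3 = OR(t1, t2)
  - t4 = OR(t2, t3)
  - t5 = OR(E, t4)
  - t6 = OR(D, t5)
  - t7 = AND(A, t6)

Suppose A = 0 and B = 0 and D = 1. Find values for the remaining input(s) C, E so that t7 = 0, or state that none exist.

t7 = AND(A, t6) must be 0, so at least one of A, t6 is 0.
Check with A = 0 and B = 0 and D = 1 and C=0, E=0:
t1 = AND(D, B) = AND(1, 0) = 0
t2 = AND(C, t1) = AND(0, 0) = 0
t3 = OR(t1, t2) = OR(0, 0) = 0
t4 = OR(t2, t3) = OR(0, 0) = 0
t5 = OR(E, t4) = OR(0, 0) = 0
t6 = OR(D, t5) = OR(1, 0) = 1
t7 = AND(A, t6) = AND(0, 1) = 0
So t7 = 0.

C=0, E=0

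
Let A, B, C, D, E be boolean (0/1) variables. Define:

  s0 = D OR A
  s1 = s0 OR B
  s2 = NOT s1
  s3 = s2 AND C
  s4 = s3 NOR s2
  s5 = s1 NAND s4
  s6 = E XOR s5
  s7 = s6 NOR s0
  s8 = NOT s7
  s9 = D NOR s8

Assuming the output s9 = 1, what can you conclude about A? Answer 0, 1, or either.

0

s9 = D NOR s8 must be 1, so both D = 0 and s8 = 0.
Every assignment with s9 = 1 has A = 0; there are 4 such assignment(s).
  A=0, B=0, C=0, D=0, E=1
  A=0, B=0, C=1, D=0, E=1
  A=0, B=1, C=0, D=0, E=0
  A=0, B=1, C=1, D=0, E=0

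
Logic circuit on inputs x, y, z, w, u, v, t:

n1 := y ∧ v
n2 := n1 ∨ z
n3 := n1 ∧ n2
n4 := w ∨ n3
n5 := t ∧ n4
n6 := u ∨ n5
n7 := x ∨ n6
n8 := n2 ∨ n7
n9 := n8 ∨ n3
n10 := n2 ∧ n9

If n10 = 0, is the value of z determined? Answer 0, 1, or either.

n10 = n2 ∧ n9 must be 0, so at least one of n2, n9 is 0.
Every assignment with n10 = 0 has z = 0; there are 48 such assignment(s).

0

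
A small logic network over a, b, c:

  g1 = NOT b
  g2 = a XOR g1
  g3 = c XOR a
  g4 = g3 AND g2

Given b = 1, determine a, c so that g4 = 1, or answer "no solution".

g4 = g3 AND g2 must be 1, so both g3 = 1 and g2 = 1.
g3 = c XOR a must be 1, so c and a differ.
Check with b = 1 and a=1, c=0:
g1 = NOT b = NOT 1 = 0
g2 = a XOR g1 = 1 XOR 0 = 1
g3 = c XOR a = 0 XOR 1 = 1
g4 = g3 AND g2 = 1 AND 1 = 1
So g4 = 1.

a=1, c=0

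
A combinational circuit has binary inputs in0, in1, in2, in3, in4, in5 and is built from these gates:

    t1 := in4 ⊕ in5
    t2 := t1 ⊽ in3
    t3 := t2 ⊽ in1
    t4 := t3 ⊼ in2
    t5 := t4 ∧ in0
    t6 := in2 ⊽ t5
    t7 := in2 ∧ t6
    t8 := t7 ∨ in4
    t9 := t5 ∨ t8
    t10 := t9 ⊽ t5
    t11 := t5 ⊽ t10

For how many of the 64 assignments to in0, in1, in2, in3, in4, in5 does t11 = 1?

19

t11 = t5 ⊽ t10 must be 1, so both t5 = 0 and t10 = 0.
t5 = t4 ∧ in0 must be 0, so at least one of t4, in0 is 0.
t10 = t9 ⊽ t5 must be 0, so at least one of t9, t5 is 1.
Enumerating the 64 input combinations, 19 give t11 = 1 and 45 give t11 = 0.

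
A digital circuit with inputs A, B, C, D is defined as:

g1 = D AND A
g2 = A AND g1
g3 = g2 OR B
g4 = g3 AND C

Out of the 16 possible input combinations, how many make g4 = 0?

11

g4 = g3 AND C must be 0, so at least one of g3, C is 0.
Enumerating the 16 input combinations, 11 give g4 = 0 and 5 give g4 = 1.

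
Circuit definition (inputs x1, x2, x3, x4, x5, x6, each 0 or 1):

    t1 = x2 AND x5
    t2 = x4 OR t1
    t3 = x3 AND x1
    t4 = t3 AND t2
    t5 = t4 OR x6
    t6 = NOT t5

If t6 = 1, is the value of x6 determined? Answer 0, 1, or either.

0

t6 = NOT t5 must be 1, so t5 = 0.
t5 = t4 OR x6 must be 0, so both t4 = 0 and x6 = 0.
t4 = t3 AND t2 must be 0, so at least one of t3, t2 is 0.
Every assignment with t6 = 1 has x6 = 0; there are 27 such assignment(s).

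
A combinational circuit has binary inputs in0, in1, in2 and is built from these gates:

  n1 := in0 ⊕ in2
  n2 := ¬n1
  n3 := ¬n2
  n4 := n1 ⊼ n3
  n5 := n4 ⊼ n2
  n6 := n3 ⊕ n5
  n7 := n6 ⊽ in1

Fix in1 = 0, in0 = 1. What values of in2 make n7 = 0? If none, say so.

With in1 = 0, in0 = 1 fixed, none of the 2 settings of in2 give n7 = 0.
For example, with in2=1:
n1 = in0 ⊕ in2 = 1 ⊕ 1 = 0
n2 = ¬n1 = ¬0 = 1
n3 = ¬n2 = ¬1 = 0
n4 = n1 ⊼ n3 = 0 ⊼ 0 = 1
n5 = n4 ⊼ n2 = 1 ⊼ 1 = 0
n6 = n3 ⊕ n5 = 0 ⊕ 0 = 0
n7 = n6 ⊽ in1 = 0 ⊽ 0 = 1
giving n7 = 1 ≠ 0.

no solution exists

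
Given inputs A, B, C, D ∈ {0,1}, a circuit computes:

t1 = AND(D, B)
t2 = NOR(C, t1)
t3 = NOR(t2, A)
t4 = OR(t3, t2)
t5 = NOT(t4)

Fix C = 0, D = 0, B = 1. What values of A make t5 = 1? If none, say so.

With C = 0, D = 0, B = 1 fixed, none of the 2 settings of A give t5 = 1.
For example, with A=1:
t1 = AND(D, B) = AND(0, 1) = 0
t2 = NOR(C, t1) = NOR(0, 0) = 1
t3 = NOR(t2, A) = NOR(1, 1) = 0
t4 = OR(t3, t2) = OR(0, 1) = 1
t5 = NOT(t4) = NOT 1 = 0
giving t5 = 0 ≠ 1.

no solution exists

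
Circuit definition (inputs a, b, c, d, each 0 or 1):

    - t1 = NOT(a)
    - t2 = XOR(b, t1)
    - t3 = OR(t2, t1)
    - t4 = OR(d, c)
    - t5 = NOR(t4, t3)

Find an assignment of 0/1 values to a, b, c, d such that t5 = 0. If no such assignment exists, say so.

a=1, b=1, c=0, d=0

t5 = NOR(t4, t3) must be 0, so at least one of t4, t3 is 1.
Check with a=1, b=1, c=0, d=0:
t1 = NOT(a) = NOT 1 = 0
t2 = XOR(b, t1) = XOR(1, 0) = 1
t3 = OR(t2, t1) = OR(1, 0) = 1
t4 = OR(d, c) = OR(0, 0) = 0
t5 = NOR(t4, t3) = NOR(0, 1) = 0
So t5 = 0 as required.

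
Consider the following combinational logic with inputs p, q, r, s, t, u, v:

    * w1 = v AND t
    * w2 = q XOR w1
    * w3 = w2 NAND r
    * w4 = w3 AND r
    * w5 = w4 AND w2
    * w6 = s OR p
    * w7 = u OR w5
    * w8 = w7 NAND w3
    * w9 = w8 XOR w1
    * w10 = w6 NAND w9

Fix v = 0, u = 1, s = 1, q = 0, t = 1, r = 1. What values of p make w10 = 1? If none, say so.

Check with v = 0, u = 1, s = 1, q = 0, t = 1, r = 1 and p=1:
w1 = v AND t = 0 AND 1 = 0
w2 = q XOR w1 = 0 XOR 0 = 0
w3 = w2 NAND r = 0 NAND 1 = 1
w4 = w3 AND r = 1 AND 1 = 1
w5 = w4 AND w2 = 1 AND 0 = 0
w6 = s OR p = 1 OR 1 = 1
w7 = u OR w5 = 1 OR 0 = 1
w8 = w7 NAND w3 = 1 NAND 1 = 0
w9 = w8 XOR w1 = 0 XOR 0 = 0
w10 = w6 NAND w9 = 1 NAND 0 = 1
So w10 = 1.

p=1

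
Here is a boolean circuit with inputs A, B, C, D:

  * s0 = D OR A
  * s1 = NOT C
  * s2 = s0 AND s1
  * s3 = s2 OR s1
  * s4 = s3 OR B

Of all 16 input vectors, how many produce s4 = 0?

4

s4 = s3 OR B must be 0, so both s3 = 0 and B = 0.
s3 = s2 OR s1 must be 0, so both s2 = 0 and s1 = 0.
Satisfying assignments:
  A=0, B=0, C=1, D=0
  A=0, B=0, C=1, D=1
  A=1, B=0, C=1, D=0
  A=1, B=0, C=1, D=1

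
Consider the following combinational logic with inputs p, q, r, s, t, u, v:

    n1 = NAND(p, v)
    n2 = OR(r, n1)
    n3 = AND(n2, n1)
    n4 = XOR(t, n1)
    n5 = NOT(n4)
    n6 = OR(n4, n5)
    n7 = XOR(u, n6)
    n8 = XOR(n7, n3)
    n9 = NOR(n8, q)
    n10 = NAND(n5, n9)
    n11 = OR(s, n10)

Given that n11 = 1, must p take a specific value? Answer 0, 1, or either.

either

Both values of p occur among assignments with n11 = 1:
  p=0: p=0, q=0, r=0, s=0, t=0, u=0, v=0
  p=1: p=1, q=0, r=0, s=0, t=0, u=0, v=0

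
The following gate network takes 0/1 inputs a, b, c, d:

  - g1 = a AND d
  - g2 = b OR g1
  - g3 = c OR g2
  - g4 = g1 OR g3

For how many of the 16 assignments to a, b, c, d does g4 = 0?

3

g4 = g1 OR g3 must be 0, so both g1 = 0 and g3 = 0.
g1 = a AND d must be 0, so at least one of a, d is 0.
g3 = c OR g2 must be 0, so both c = 0 and g2 = 0.
Enumerating the 16 input combinations, 3 give g4 = 0 and 13 give g4 = 1.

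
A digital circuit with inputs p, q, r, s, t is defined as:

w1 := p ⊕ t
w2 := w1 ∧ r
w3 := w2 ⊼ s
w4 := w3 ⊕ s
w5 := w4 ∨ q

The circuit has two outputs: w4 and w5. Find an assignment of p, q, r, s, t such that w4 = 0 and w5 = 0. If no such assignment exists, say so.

p=0, q=0, r=0, s=1, t=0

Check with p=0, q=0, r=0, s=1, t=0:
w1 = p ⊕ t = 0 ⊕ 0 = 0
w2 = w1 ∧ r = 0 ∧ 0 = 0
w3 = w2 ⊼ s = 0 ⊼ 1 = 1
w4 = w3 ⊕ s = 1 ⊕ 1 = 0
w5 = w4 ∨ q = 0 ∨ 0 = 0
So w4 = 0 and w5 = 0.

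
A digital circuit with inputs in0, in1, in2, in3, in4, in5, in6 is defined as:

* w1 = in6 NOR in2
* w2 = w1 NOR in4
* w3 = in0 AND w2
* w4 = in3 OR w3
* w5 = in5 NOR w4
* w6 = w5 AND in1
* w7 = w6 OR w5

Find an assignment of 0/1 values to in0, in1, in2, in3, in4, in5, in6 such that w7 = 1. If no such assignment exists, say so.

in0=1 in1=1 in2=0 in3=0 in4=1 in5=0 in6=1

w7 = w6 OR w5 must be 1, so at least one of w6, w5 is 1.
Check with in0=1 in1=1 in2=0 in3=0 in4=1 in5=0 in6=1:
w1 = in6 NOR in2 = 1 NOR 0 = 0
w2 = w1 NOR in4 = 0 NOR 1 = 0
w3 = in0 AND w2 = 1 AND 0 = 0
w4 = in3 OR w3 = 0 OR 0 = 0
w5 = in5 NOR w4 = 0 NOR 0 = 1
w6 = w5 AND in1 = 1 AND 1 = 1
w7 = w6 OR w5 = 1 OR 1 = 1
So w7 = 1 as required.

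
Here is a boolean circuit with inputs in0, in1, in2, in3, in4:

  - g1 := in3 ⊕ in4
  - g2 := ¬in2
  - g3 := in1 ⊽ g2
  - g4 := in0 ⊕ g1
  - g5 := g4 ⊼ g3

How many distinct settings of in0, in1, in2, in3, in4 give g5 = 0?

g5 = g4 ⊼ g3 must be 0, so both g4 = 1 and g3 = 1.
Enumerating the 32 input combinations, 4 give g5 = 0 and 28 give g5 = 1.

4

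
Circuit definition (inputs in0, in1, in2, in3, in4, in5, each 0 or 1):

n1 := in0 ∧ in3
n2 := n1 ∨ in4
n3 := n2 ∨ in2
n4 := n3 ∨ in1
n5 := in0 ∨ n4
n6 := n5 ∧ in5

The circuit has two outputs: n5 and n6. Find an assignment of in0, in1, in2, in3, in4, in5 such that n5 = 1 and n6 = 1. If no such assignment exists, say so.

Check with in0=0, in1=1, in2=0, in3=0, in4=0, in5=1:
n1 = in0 ∧ in3 = 0 ∧ 0 = 0
n2 = n1 ∨ in4 = 0 ∨ 0 = 0
n3 = n2 ∨ in2 = 0 ∨ 0 = 0
n4 = n3 ∨ in1 = 0 ∨ 1 = 1
n5 = in0 ∨ n4 = 0 ∨ 1 = 1
n6 = n5 ∧ in5 = 1 ∧ 1 = 1
So n5 = 1 and n6 = 1.

in0=0, in1=1, in2=0, in3=0, in4=0, in5=1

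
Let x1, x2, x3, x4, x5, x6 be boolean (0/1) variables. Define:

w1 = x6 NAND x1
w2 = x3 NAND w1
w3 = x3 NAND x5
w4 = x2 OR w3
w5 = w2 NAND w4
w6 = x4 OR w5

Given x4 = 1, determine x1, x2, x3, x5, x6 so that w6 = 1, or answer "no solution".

x1=0 x2=1 x3=1 x5=0 x6=1

w6 = x4 OR w5 must be 1, so at least one of x4, w5 is 1.
Check with x4 = 1 and x1=0, x2=1, x3=1, x5=0, x6=1:
w1 = x6 NAND x1 = 1 NAND 0 = 1
w2 = x3 NAND w1 = 1 NAND 1 = 0
w3 = x3 NAND x5 = 1 NAND 0 = 1
w4 = x2 OR w3 = 1 OR 1 = 1
w5 = w2 NAND w4 = 0 NAND 1 = 1
w6 = x4 OR w5 = 1 OR 1 = 1
So w6 = 1.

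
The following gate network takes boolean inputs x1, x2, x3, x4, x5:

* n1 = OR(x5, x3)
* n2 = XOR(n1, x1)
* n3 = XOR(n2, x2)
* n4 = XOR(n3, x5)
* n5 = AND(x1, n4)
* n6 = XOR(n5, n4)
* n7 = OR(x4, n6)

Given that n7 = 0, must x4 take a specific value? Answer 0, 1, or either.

n7 = OR(x4, n6) must be 0, so both x4 = 0 and n6 = 0.
n6 = XOR(n5, n4) must be 0, so n5 and n4 are equal.
Every assignment with n7 = 0 has x4 = 0; there are 12 such assignment(s).

0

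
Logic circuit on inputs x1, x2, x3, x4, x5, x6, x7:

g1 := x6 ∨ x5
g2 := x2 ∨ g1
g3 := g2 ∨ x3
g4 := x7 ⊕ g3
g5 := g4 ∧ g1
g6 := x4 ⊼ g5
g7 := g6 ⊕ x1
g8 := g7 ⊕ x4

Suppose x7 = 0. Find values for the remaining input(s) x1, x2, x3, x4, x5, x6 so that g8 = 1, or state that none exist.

Check with x7 = 0 and x1=0, x2=0, x3=1, x4=0, x5=1, x6=1:
g1 = x6 ∨ x5 = 1 ∨ 1 = 1
g2 = x2 ∨ g1 = 0 ∨ 1 = 1
g3 = g2 ∨ x3 = 1 ∨ 1 = 1
g4 = x7 ⊕ g3 = 0 ⊕ 1 = 1
g5 = g4 ∧ g1 = 1 ∧ 1 = 1
g6 = x4 ⊼ g5 = 0 ⊼ 1 = 1
g7 = g6 ⊕ x1 = 1 ⊕ 0 = 1
g8 = g7 ⊕ x4 = 1 ⊕ 0 = 1
So g8 = 1.

x1=0, x2=0, x3=1, x4=0, x5=1, x6=1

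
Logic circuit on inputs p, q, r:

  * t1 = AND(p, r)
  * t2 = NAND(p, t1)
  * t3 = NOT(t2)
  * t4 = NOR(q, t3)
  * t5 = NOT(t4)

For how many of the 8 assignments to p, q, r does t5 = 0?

3

t5 = NOT(t4) must be 0, so t4 = 1.
Satisfying assignments:
  p=0, q=0, r=0
  p=0, q=0, r=1
  p=1, q=0, r=0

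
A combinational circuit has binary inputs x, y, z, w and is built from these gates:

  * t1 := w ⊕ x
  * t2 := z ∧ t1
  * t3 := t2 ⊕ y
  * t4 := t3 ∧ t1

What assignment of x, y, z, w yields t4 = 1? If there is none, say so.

t4 = t3 ∧ t1 must be 1, so both t3 = 1 and t1 = 1.
t3 = t2 ⊕ y must be 1, so t2 and y differ.
t1 = w ⊕ x must be 1, so w and x differ.
Check with x=1 y=1 z=0 w=0:
t1 = w ⊕ x = 0 ⊕ 1 = 1
t2 = z ∧ t1 = 0 ∧ 1 = 0
t3 = t2 ⊕ y = 0 ⊕ 1 = 1
t4 = t3 ∧ t1 = 1 ∧ 1 = 1
So t4 = 1 as required.

x=1 y=1 z=0 w=0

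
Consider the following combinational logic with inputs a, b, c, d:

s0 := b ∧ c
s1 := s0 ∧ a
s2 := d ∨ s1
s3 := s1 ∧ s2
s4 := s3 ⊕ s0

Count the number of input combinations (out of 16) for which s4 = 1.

2

s4 = s3 ⊕ s0 must be 1, so s3 and s0 differ.
Satisfying assignments:
  a=0, b=1, c=1, d=0
  a=0, b=1, c=1, d=1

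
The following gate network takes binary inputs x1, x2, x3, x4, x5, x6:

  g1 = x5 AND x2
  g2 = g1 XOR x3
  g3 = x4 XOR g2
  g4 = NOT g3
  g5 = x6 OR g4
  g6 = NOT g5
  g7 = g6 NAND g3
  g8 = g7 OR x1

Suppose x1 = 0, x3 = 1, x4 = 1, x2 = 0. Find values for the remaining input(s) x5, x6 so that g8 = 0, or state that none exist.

no solution exists

With x1 = 0, x3 = 1, x4 = 1, x2 = 0 fixed, none of the 4 settings of x5, x6 give g8 = 0.
For example, with x5=0, x6=0:
g1 = x5 AND x2 = 0 AND 0 = 0
g2 = g1 XOR x3 = 0 XOR 1 = 1
g3 = x4 XOR g2 = 1 XOR 1 = 0
g4 = NOT g3 = NOT 0 = 1
g5 = x6 OR g4 = 0 OR 1 = 1
g6 = NOT g5 = NOT 1 = 0
g7 = g6 NAND g3 = 0 NAND 0 = 1
g8 = g7 OR x1 = 1 OR 0 = 1
giving g8 = 1 ≠ 0.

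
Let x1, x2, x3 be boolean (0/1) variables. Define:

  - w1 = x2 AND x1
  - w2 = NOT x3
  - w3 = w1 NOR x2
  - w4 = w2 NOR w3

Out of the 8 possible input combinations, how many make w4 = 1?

w4 = w2 NOR w3 must be 1, so both w2 = 0 and w3 = 0.
w2 = NOT x3 must be 0, so x3 = 1.
w3 = w1 NOR x2 must be 0, so at least one of w1, x2 is 1.
Satisfying assignments:
  x1=0, x2=1, x3=1
  x1=1, x2=1, x3=1

2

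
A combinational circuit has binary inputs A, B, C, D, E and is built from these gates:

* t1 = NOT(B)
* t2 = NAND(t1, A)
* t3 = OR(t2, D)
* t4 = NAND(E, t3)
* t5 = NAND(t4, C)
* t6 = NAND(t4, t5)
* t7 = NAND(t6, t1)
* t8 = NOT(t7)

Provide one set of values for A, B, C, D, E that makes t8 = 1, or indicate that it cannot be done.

A=0 B=0 C=0 D=0 E=1

Check with A=0 B=0 C=0 D=0 E=1:
t1 = NOT(B) = NOT 0 = 1
t2 = NAND(t1, A) = NAND(1, 0) = 1
t3 = OR(t2, D) = OR(1, 0) = 1
t4 = NAND(E, t3) = NAND(1, 1) = 0
t5 = NAND(t4, C) = NAND(0, 0) = 1
t6 = NAND(t4, t5) = NAND(0, 1) = 1
t7 = NAND(t6, t1) = NAND(1, 1) = 0
t8 = NOT(t7) = NOT 0 = 1
So t8 = 1 as required.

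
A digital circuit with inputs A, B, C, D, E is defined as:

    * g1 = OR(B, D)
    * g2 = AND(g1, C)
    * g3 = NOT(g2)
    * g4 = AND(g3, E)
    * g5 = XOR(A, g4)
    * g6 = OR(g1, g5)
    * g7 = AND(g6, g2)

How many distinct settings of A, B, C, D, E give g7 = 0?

20

g7 = AND(g6, g2) must be 0, so at least one of g6, g2 is 0.
Enumerating the 32 input combinations, 20 give g7 = 0 and 12 give g7 = 1.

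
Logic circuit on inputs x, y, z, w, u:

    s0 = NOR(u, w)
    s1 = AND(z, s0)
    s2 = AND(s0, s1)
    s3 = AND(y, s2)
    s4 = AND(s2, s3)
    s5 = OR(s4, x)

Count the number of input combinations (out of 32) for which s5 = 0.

s5 = OR(s4, x) must be 0, so both s4 = 0 and x = 0.
s4 = AND(s2, s3) must be 0, so at least one of s2, s3 is 0.
Enumerating the 32 input combinations, 15 give s5 = 0 and 17 give s5 = 1.

15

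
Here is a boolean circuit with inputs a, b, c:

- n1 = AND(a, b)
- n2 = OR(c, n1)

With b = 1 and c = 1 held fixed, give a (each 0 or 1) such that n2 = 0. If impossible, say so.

With b = 1 and c = 1 fixed, none of the 2 settings of a give n2 = 0.
For example, with a=1:
n1 = AND(a, b) = AND(1, 1) = 1
n2 = OR(c, n1) = OR(1, 1) = 1
giving n2 = 1 ≠ 0.

no solution exists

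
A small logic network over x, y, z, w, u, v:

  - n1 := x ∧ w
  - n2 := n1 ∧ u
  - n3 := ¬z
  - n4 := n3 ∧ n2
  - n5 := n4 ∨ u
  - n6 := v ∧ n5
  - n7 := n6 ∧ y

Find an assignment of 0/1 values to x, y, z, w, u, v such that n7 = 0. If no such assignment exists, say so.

Check with x=1 y=0 z=0 w=0 u=1 v=1:
n1 = x ∧ w = 1 ∧ 0 = 0
n2 = n1 ∧ u = 0 ∧ 1 = 0
n3 = ¬z = ¬0 = 1
n4 = n3 ∧ n2 = 1 ∧ 0 = 0
n5 = n4 ∨ u = 0 ∨ 1 = 1
n6 = v ∧ n5 = 1 ∧ 1 = 1
n7 = n6 ∧ y = 1 ∧ 0 = 0
So n7 = 0 as required.

x=1 y=0 z=0 w=0 u=1 v=1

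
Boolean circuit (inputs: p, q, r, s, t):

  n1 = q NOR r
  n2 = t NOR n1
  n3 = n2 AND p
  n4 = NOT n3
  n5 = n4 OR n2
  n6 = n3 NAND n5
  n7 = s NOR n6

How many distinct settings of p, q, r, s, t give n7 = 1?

3

n7 = s NOR n6 must be 1, so both s = 0 and n6 = 0.
n6 = n3 NAND n5 must be 0, so both n3 = 1 and n5 = 1.
n3 = n2 AND p must be 1, so both n2 = 1 and p = 1.
Satisfying assignments:
  p=1, q=0, r=1, s=0, t=0
  p=1, q=1, r=0, s=0, t=0
  p=1, q=1, r=1, s=0, t=0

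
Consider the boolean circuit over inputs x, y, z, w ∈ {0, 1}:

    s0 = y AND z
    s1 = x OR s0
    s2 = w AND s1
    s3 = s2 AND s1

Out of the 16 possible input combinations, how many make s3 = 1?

5

s3 = s2 AND s1 must be 1, so both s2 = 1 and s1 = 1.
s2 = w AND s1 must be 1, so both w = 1 and s1 = 1.
Enumerating the 16 input combinations, 5 give s3 = 1 and 11 give s3 = 0.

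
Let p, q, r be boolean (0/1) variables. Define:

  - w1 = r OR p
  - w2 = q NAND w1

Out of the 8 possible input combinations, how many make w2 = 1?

5

w2 = q NAND w1 must be 1, so at least one of q, w1 is 0.
Satisfying assignments:
  p=0, q=0, r=0
  p=0, q=0, r=1
  p=0, q=1, r=0
  p=1, q=0, r=0
  p=1, q=0, r=1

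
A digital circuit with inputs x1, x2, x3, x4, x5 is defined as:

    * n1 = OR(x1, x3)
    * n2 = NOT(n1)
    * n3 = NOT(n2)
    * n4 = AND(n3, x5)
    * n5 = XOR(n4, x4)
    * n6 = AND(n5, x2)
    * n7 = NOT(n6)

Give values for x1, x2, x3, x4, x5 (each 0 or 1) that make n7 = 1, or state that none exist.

Check with x1=1, x2=1, x3=1, x4=0, x5=0:
n1 = OR(x1, x3) = OR(1, 1) = 1
n2 = NOT(n1) = NOT 1 = 0
n3 = NOT(n2) = NOT 0 = 1
n4 = AND(n3, x5) = AND(1, 0) = 0
n5 = XOR(n4, x4) = XOR(0, 0) = 0
n6 = AND(n5, x2) = AND(0, 1) = 0
n7 = NOT(n6) = NOT 0 = 1
So n7 = 1 as required.

x1=1, x2=1, x3=1, x4=0, x5=0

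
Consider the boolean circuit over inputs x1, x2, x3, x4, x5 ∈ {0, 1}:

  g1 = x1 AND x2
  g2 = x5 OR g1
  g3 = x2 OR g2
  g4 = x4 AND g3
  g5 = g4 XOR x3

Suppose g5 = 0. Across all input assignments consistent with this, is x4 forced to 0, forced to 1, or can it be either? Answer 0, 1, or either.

Both values of x4 occur among assignments with g5 = 0:
  x4=0: x1=0, x2=0, x3=0, x4=0, x5=0
  x4=1: x1=0, x2=0, x3=0, x4=1, x5=0

either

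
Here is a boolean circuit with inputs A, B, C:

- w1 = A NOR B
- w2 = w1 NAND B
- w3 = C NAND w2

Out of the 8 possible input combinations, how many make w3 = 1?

4

w3 = C NAND w2 must be 1, so at least one of C, w2 is 0.
Enumerating the 8 input combinations, 4 give w3 = 1 and 4 give w3 = 0.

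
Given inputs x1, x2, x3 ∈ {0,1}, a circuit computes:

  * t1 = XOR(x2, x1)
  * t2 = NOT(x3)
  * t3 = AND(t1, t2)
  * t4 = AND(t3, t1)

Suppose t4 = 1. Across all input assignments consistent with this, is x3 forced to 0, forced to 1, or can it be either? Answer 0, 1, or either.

0

t4 = AND(t3, t1) must be 1, so both t3 = 1 and t1 = 1.
Every assignment with t4 = 1 has x3 = 0; there are 2 such assignment(s).
  x1=0, x2=1, x3=0
  x1=1, x2=0, x3=0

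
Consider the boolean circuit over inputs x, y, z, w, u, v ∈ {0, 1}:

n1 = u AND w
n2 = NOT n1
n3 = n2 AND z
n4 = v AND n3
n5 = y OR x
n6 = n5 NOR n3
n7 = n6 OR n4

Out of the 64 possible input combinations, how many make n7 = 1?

n7 = n6 OR n4 must be 1, so at least one of n6, n4 is 1.
Enumerating the 64 input combinations, 22 give n7 = 1 and 42 give n7 = 0.

22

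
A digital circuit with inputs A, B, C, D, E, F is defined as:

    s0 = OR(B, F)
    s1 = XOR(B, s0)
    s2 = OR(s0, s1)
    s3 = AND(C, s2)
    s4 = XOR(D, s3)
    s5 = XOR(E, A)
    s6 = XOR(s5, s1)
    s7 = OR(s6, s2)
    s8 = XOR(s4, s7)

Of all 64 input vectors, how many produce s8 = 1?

32

s8 = XOR(s4, s7) must be 1, so s4 and s7 differ.
Enumerating the 64 input combinations, 32 give s8 = 1 and 32 give s8 = 0.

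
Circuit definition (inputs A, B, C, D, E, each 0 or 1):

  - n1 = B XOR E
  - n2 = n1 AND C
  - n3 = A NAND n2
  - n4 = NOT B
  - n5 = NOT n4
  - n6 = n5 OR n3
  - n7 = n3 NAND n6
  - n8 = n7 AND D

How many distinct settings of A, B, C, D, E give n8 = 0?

30

n8 = n7 AND D must be 0, so at least one of n7, D is 0.
Enumerating the 32 input combinations, 30 give n8 = 0 and 2 give n8 = 1.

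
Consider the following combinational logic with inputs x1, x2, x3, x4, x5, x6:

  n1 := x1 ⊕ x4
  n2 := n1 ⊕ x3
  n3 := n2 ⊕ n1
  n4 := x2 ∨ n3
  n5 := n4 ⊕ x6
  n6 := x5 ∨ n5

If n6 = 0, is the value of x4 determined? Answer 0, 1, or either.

Both values of x4 occur among assignments with n6 = 0:
  x4=0: x1=0, x2=0, x3=0, x4=0, x5=0, x6=0
  x4=1: x1=0, x2=0, x3=0, x4=1, x5=0, x6=0

either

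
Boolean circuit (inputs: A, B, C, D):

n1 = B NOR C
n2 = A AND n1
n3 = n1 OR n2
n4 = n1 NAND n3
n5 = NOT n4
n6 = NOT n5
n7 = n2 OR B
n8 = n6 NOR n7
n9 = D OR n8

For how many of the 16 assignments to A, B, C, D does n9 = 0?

7

n9 = D OR n8 must be 0, so both D = 0 and n8 = 0.
Enumerating the 16 input combinations, 7 give n9 = 0 and 9 give n9 = 1.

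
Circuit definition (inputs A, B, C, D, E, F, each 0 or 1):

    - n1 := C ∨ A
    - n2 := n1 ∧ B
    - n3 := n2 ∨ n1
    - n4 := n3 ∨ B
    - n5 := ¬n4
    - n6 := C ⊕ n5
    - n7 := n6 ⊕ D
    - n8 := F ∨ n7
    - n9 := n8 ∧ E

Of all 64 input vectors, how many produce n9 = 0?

n9 = n8 ∧ E must be 0, so at least one of n8, E is 0.
Enumerating the 64 input combinations, 40 give n9 = 0 and 24 give n9 = 1.

40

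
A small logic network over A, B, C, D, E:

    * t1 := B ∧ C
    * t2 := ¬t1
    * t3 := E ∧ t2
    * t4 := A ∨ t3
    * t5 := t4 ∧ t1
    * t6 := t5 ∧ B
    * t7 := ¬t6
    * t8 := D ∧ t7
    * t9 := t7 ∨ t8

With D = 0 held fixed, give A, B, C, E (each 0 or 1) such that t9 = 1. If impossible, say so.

A=0, B=1, C=0, E=1

Check with D = 0 and A=0, B=1, C=0, E=1:
t1 = B ∧ C = 1 ∧ 0 = 0
t2 = ¬t1 = ¬0 = 1
t3 = E ∧ t2 = 1 ∧ 1 = 1
t4 = A ∨ t3 = 0 ∨ 1 = 1
t5 = t4 ∧ t1 = 1 ∧ 0 = 0
t6 = t5 ∧ B = 0 ∧ 1 = 0
t7 = ¬t6 = ¬0 = 1
t8 = D ∧ t7 = 0 ∧ 1 = 0
t9 = t7 ∨ t8 = 1 ∨ 0 = 1
So t9 = 1.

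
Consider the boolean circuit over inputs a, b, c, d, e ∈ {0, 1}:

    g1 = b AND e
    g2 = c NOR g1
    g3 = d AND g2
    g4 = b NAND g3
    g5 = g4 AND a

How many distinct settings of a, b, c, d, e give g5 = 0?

17

g5 = g4 AND a must be 0, so at least one of g4, a is 0.
Enumerating the 32 input combinations, 17 give g5 = 0 and 15 give g5 = 1.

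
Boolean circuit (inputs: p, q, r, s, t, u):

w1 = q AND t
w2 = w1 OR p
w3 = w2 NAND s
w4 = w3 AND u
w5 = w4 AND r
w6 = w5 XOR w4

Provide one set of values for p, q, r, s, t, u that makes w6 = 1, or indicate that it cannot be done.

w6 = w5 XOR w4 must be 1, so w5 and w4 differ.
Check with p=1, q=0, r=0, s=0, t=0, u=1:
w1 = q AND t = 0 AND 0 = 0
w2 = w1 OR p = 0 OR 1 = 1
w3 = w2 NAND s = 1 NAND 0 = 1
w4 = w3 AND u = 1 AND 1 = 1
w5 = w4 AND r = 1 AND 0 = 0
w6 = w5 XOR w4 = 0 XOR 1 = 1
So w6 = 1 as required.

p=1, q=0, r=0, s=0, t=0, u=1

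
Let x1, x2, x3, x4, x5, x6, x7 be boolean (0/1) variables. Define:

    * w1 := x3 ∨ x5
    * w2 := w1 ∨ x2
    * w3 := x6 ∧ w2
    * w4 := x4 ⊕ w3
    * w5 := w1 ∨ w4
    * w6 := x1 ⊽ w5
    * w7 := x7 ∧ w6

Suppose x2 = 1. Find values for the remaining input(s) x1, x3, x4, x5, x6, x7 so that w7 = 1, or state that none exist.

w7 = x7 ∧ w6 must be 1, so both x7 = 1 and w6 = 1.
Check with x2 = 1 and x1=0, x3=0, x4=0, x5=0, x6=0, x7=1:
w1 = x3 ∨ x5 = 0 ∨ 0 = 0
w2 = w1 ∨ x2 = 0 ∨ 1 = 1
w3 = x6 ∧ w2 = 0 ∧ 1 = 0
w4 = x4 ⊕ w3 = 0 ⊕ 0 = 0
w5 = w1 ∨ w4 = 0 ∨ 0 = 0
w6 = x1 ⊽ w5 = 0 ⊽ 0 = 1
w7 = x7 ∧ w6 = 1 ∧ 1 = 1
So w7 = 1.

x1=0, x3=0, x4=0, x5=0, x6=0, x7=1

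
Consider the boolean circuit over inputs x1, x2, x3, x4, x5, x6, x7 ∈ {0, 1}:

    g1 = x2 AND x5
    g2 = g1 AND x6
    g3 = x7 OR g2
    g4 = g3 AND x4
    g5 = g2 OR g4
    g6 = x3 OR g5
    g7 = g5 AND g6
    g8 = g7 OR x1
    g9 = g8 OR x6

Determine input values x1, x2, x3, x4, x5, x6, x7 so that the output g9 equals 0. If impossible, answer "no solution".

x1=0, x2=0, x3=1, x4=0, x5=1, x6=0, x7=0

g9 = g8 OR x6 must be 0, so both g8 = 0 and x6 = 0.
Check with x1=0, x2=0, x3=1, x4=0, x5=1, x6=0, x7=0:
g1 = x2 AND x5 = 0 AND 1 = 0
g2 = g1 AND x6 = 0 AND 0 = 0
g3 = x7 OR g2 = 0 OR 0 = 0
g4 = g3 AND x4 = 0 AND 0 = 0
g5 = g2 OR g4 = 0 OR 0 = 0
g6 = x3 OR g5 = 1 OR 0 = 1
g7 = g5 AND g6 = 0 AND 1 = 0
g8 = g7 OR x1 = 0 OR 0 = 0
g9 = g8 OR x6 = 0 OR 0 = 0
So g9 = 0 as required.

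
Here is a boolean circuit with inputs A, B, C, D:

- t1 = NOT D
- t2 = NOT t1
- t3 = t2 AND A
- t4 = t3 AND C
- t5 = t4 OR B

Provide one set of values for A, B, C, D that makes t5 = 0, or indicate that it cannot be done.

t5 = t4 OR B must be 0, so both t4 = 0 and B = 0.
Check with A=1, B=0, C=0, D=0:
t1 = NOT D = NOT 0 = 1
t2 = NOT t1 = NOT 1 = 0
t3 = t2 AND A = 0 AND 1 = 0
t4 = t3 AND C = 0 AND 0 = 0
t5 = t4 OR B = 0 OR 0 = 0
So t5 = 0 as required.

A=1, B=0, C=0, D=0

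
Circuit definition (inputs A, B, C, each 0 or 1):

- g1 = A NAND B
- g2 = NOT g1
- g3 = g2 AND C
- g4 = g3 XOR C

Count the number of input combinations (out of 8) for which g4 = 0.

g4 = g3 XOR C must be 0, so g3 and C are equal.
Enumerating the 8 input combinations, 5 give g4 = 0 and 3 give g4 = 1.

5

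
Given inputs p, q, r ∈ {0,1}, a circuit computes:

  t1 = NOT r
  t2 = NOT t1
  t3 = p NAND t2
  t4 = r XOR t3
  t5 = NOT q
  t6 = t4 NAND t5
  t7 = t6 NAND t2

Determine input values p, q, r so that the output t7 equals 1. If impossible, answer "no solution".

p=1, q=1, r=0

t7 = t6 NAND t2 must be 1, so at least one of t6, t2 is 0.
Check with p=1, q=1, r=0:
t1 = NOT r = NOT 0 = 1
t2 = NOT t1 = NOT 1 = 0
t3 = p NAND t2 = 1 NAND 0 = 1
t4 = r XOR t3 = 0 XOR 1 = 1
t5 = NOT q = NOT 1 = 0
t6 = t4 NAND t5 = 1 NAND 0 = 1
t7 = t6 NAND t2 = 1 NAND 0 = 1
So t7 = 1 as required.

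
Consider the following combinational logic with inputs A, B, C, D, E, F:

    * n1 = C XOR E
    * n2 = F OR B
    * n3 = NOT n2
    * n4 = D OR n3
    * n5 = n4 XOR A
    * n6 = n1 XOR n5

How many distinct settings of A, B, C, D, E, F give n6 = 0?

32

n6 = n1 XOR n5 must be 0, so n1 and n5 are equal.
Enumerating the 64 input combinations, 32 give n6 = 0 and 32 give n6 = 1.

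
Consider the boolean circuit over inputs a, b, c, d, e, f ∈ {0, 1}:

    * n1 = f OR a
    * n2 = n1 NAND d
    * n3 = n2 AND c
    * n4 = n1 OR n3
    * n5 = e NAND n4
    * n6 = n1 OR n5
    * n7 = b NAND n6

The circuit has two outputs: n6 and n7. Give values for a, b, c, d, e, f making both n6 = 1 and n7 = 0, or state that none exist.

a=0 b=1 c=0 d=0 e=1 f=1

Check with a=0 b=1 c=0 d=0 e=1 f=1:
n1 = f OR a = 1 OR 0 = 1
n2 = n1 NAND d = 1 NAND 0 = 1
n3 = n2 AND c = 1 AND 0 = 0
n4 = n1 OR n3 = 1 OR 0 = 1
n5 = e NAND n4 = 1 NAND 1 = 0
n6 = n1 OR n5 = 1 OR 0 = 1
n7 = b NAND n6 = 1 NAND 1 = 0
So n6 = 1 and n7 = 0.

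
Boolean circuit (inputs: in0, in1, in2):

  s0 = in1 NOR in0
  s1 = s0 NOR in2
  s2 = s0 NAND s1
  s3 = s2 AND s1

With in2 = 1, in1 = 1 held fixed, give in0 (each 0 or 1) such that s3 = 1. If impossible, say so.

no solution exists

With in2 = 1, in1 = 1 fixed, none of the 2 settings of in0 give s3 = 1.
For example, with in0=1:
s0 = in1 NOR in0 = 1 NOR 1 = 0
s1 = s0 NOR in2 = 0 NOR 1 = 0
s2 = s0 NAND s1 = 0 NAND 0 = 1
s3 = s2 AND s1 = 1 AND 0 = 0
giving s3 = 0 ≠ 1.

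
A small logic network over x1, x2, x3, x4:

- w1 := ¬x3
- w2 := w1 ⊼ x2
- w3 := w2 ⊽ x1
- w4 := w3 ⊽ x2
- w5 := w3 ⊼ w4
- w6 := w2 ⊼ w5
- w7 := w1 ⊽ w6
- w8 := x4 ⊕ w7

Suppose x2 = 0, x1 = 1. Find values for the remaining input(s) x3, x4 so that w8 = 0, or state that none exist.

x3=1, x4=1

w8 = x4 ⊕ w7 must be 0, so x4 and w7 are equal.
Check with x2 = 0, x1 = 1 and x3=1, x4=1:
w1 = ¬x3 = ¬1 = 0
w2 = w1 ⊼ x2 = 0 ⊼ 0 = 1
w3 = w2 ⊽ x1 = 1 ⊽ 1 = 0
w4 = w3 ⊽ x2 = 0 ⊽ 0 = 1
w5 = w3 ⊼ w4 = 0 ⊼ 1 = 1
w6 = w2 ⊼ w5 = 1 ⊼ 1 = 0
w7 = w1 ⊽ w6 = 0 ⊽ 0 = 1
w8 = x4 ⊕ w7 = 1 ⊕ 1 = 0
So w8 = 0.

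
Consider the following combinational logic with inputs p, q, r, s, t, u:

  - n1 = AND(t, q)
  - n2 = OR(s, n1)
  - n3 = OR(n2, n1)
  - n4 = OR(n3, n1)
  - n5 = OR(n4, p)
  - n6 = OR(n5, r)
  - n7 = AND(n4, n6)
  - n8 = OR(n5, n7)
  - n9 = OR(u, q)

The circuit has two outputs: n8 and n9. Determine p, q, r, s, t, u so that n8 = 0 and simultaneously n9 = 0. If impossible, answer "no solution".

p=0, q=0, r=0, s=0, t=0, u=0

Check with p=0, q=0, r=0, s=0, t=0, u=0:
n1 = AND(t, q) = AND(0, 0) = 0
n2 = OR(s, n1) = OR(0, 0) = 0
n3 = OR(n2, n1) = OR(0, 0) = 0
n4 = OR(n3, n1) = OR(0, 0) = 0
n5 = OR(n4, p) = OR(0, 0) = 0
n6 = OR(n5, r) = OR(0, 0) = 0
n7 = AND(n4, n6) = AND(0, 0) = 0
n8 = OR(n5, n7) = OR(0, 0) = 0
n9 = OR(u, q) = OR(0, 0) = 0
So n8 = 0 and n9 = 0.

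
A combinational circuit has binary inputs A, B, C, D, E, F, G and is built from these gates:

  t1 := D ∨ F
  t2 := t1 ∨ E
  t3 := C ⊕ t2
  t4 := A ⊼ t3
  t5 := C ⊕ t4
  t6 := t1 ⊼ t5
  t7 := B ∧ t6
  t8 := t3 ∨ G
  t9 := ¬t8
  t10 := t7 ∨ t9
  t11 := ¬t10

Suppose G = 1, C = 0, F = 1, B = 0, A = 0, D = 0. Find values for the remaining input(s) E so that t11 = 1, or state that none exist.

E=0

Check with G = 1, C = 0, F = 1, B = 0, A = 0, D = 0 and E=0:
t1 = D ∨ F = 0 ∨ 1 = 1
t2 = t1 ∨ E = 1 ∨ 0 = 1
t3 = C ⊕ t2 = 0 ⊕ 1 = 1
t4 = A ⊼ t3 = 0 ⊼ 1 = 1
t5 = C ⊕ t4 = 0 ⊕ 1 = 1
t6 = t1 ⊼ t5 = 1 ⊼ 1 = 0
t7 = B ∧ t6 = 0 ∧ 0 = 0
t8 = t3 ∨ G = 1 ∨ 1 = 1
t9 = ¬t8 = ¬1 = 0
t10 = t7 ∨ t9 = 0 ∨ 0 = 0
t11 = ¬t10 = ¬0 = 1
So t11 = 1.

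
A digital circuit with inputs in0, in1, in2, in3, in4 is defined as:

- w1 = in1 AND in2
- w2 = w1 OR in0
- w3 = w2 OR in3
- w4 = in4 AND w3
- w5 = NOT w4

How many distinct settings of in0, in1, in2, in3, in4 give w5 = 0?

w5 = NOT w4 must be 0, so w4 = 1.
Enumerating the 32 input combinations, 13 give w5 = 0 and 19 give w5 = 1.

13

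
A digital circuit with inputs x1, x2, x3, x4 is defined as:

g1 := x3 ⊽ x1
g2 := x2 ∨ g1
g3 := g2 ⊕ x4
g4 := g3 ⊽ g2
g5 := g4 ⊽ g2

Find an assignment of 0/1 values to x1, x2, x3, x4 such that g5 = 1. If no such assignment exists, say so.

x1=1, x2=0, x3=0, x4=1

g5 = g4 ⊽ g2 must be 1, so both g4 = 0 and g2 = 0.
Check with x1=1, x2=0, x3=0, x4=1:
g1 = x3 ⊽ x1 = 0 ⊽ 1 = 0
g2 = x2 ∨ g1 = 0 ∨ 0 = 0
g3 = g2 ⊕ x4 = 0 ⊕ 1 = 1
g4 = g3 ⊽ g2 = 1 ⊽ 0 = 0
g5 = g4 ⊽ g2 = 0 ⊽ 0 = 1
So g5 = 1 as required.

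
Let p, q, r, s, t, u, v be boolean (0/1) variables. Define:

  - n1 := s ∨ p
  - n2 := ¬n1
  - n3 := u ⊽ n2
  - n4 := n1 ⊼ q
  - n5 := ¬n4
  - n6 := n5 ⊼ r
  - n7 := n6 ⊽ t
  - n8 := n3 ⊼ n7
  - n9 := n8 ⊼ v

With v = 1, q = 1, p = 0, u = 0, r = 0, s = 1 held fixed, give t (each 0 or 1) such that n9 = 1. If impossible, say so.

no solution exists

With v = 1, q = 1, p = 0, u = 0, r = 0, s = 1 fixed, none of the 2 settings of t give n9 = 1.
For example, with t=0:
n1 = s ∨ p = 1 ∨ 0 = 1
n2 = ¬n1 = ¬1 = 0
n3 = u ⊽ n2 = 0 ⊽ 0 = 1
n4 = n1 ⊼ q = 1 ⊼ 1 = 0
n5 = ¬n4 = ¬0 = 1
n6 = n5 ⊼ r = 1 ⊼ 0 = 1
n7 = n6 ⊽ t = 1 ⊽ 0 = 0
n8 = n3 ⊼ n7 = 1 ⊼ 0 = 1
n9 = n8 ⊼ v = 1 ⊼ 1 = 0
giving n9 = 0 ≠ 1.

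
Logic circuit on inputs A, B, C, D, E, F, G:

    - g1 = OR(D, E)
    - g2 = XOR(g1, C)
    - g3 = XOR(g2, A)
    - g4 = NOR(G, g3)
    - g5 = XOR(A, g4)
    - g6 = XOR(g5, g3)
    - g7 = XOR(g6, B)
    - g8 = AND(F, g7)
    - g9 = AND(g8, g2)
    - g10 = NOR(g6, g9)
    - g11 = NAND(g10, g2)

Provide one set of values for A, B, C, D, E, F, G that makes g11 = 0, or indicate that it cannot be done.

A=1 B=0 C=0 D=1 E=0 F=0 G=0

Check with A=1 B=0 C=0 D=1 E=0 F=0 G=0:
g1 = OR(D, E) = OR(1, 0) = 1
g2 = XOR(g1, C) = XOR(1, 0) = 1
g3 = XOR(g2, A) = XOR(1, 1) = 0
g4 = NOR(G, g3) = NOR(0, 0) = 1
g5 = XOR(A, g4) = XOR(1, 1) = 0
g6 = XOR(g5, g3) = XOR(0, 0) = 0
g7 = XOR(g6, B) = XOR(0, 0) = 0
g8 = AND(F, g7) = AND(0, 0) = 0
g9 = AND(g8, g2) = AND(0, 1) = 0
g10 = NOR(g6, g9) = NOR(0, 0) = 1
g11 = NAND(g10, g2) = NAND(1, 1) = 0
So g11 = 0 as required.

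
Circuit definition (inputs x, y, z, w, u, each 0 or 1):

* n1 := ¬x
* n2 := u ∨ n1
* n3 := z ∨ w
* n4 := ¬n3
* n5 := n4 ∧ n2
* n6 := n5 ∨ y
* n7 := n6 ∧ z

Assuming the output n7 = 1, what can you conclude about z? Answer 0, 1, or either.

n7 = n6 ∧ z must be 1, so both n6 = 1 and z = 1.
n6 = n5 ∨ y must be 1, so at least one of n5, y is 1.
Every assignment with n7 = 1 has z = 1; there are 8 such assignment(s).

1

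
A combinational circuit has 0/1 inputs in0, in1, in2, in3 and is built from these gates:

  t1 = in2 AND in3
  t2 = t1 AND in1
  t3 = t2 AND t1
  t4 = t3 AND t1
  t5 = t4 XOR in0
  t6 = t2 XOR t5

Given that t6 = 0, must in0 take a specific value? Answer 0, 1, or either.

0

t6 = t2 XOR t5 must be 0, so t2 and t5 are equal.
Every assignment with t6 = 0 has in0 = 0; there are 8 such assignment(s).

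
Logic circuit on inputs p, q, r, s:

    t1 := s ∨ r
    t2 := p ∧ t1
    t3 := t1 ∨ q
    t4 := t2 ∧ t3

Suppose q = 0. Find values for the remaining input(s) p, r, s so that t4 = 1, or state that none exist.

p=1 r=1 s=1

t4 = t2 ∧ t3 must be 1, so both t2 = 1 and t3 = 1.
Check with q = 0 and p=1, r=1, s=1:
t1 = s ∨ r = 1 ∨ 1 = 1
t2 = p ∧ t1 = 1 ∧ 1 = 1
t3 = t1 ∨ q = 1 ∨ 0 = 1
t4 = t2 ∧ t3 = 1 ∧ 1 = 1
So t4 = 1.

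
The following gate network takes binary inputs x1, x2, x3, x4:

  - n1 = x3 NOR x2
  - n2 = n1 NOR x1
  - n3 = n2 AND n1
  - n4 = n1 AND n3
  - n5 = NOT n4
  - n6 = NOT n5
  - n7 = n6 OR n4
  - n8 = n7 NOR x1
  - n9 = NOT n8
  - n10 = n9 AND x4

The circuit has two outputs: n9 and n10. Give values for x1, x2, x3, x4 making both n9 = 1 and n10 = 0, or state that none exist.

Check with x1=1, x2=0, x3=1, x4=0:
n1 = x3 NOR x2 = 1 NOR 0 = 0
n2 = n1 NOR x1 = 0 NOR 1 = 0
n3 = n2 AND n1 = 0 AND 0 = 0
n4 = n1 AND n3 = 0 AND 0 = 0
n5 = NOT n4 = NOT 0 = 1
n6 = NOT n5 = NOT 1 = 0
n7 = n6 OR n4 = 0 OR 0 = 0
n8 = n7 NOR x1 = 0 NOR 1 = 0
n9 = NOT n8 = NOT 0 = 1
n10 = n9 AND x4 = 1 AND 0 = 0
So n9 = 1 and n10 = 0.

x1=1, x2=0, x3=1, x4=0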